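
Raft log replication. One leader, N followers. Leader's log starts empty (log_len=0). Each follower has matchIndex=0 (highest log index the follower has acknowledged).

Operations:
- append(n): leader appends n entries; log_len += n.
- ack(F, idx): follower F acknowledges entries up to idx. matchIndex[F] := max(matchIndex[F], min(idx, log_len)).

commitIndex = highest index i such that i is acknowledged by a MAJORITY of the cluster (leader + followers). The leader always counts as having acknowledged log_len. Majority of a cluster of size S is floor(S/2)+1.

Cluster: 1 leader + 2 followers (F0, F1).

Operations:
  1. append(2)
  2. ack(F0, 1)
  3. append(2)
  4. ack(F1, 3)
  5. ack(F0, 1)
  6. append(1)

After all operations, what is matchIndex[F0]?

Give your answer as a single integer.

Op 1: append 2 -> log_len=2
Op 2: F0 acks idx 1 -> match: F0=1 F1=0; commitIndex=1
Op 3: append 2 -> log_len=4
Op 4: F1 acks idx 3 -> match: F0=1 F1=3; commitIndex=3
Op 5: F0 acks idx 1 -> match: F0=1 F1=3; commitIndex=3
Op 6: append 1 -> log_len=5

Answer: 1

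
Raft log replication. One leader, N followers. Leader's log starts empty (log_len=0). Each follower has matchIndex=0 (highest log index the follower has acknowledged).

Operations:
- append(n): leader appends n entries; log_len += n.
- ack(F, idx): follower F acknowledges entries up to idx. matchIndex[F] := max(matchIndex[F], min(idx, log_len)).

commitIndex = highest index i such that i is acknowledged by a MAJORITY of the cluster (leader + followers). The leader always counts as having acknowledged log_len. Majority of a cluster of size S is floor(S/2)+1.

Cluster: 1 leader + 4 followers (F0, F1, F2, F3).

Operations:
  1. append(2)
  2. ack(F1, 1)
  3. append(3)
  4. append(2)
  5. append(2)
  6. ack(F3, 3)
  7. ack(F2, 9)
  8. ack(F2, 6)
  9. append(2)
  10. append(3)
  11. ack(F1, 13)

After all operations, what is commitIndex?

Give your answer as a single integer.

Answer: 9

Derivation:
Op 1: append 2 -> log_len=2
Op 2: F1 acks idx 1 -> match: F0=0 F1=1 F2=0 F3=0; commitIndex=0
Op 3: append 3 -> log_len=5
Op 4: append 2 -> log_len=7
Op 5: append 2 -> log_len=9
Op 6: F3 acks idx 3 -> match: F0=0 F1=1 F2=0 F3=3; commitIndex=1
Op 7: F2 acks idx 9 -> match: F0=0 F1=1 F2=9 F3=3; commitIndex=3
Op 8: F2 acks idx 6 -> match: F0=0 F1=1 F2=9 F3=3; commitIndex=3
Op 9: append 2 -> log_len=11
Op 10: append 3 -> log_len=14
Op 11: F1 acks idx 13 -> match: F0=0 F1=13 F2=9 F3=3; commitIndex=9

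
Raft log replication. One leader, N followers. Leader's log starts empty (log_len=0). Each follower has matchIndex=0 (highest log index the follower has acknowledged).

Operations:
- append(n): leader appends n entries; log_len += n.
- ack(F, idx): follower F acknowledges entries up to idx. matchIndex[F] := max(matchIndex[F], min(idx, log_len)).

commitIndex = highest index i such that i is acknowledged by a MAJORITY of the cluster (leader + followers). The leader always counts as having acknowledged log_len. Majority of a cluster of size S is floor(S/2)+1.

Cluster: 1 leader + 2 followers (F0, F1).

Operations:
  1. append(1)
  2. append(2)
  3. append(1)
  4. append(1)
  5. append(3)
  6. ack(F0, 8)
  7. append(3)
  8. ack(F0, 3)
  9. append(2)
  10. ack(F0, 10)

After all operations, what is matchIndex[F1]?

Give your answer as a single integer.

Op 1: append 1 -> log_len=1
Op 2: append 2 -> log_len=3
Op 3: append 1 -> log_len=4
Op 4: append 1 -> log_len=5
Op 5: append 3 -> log_len=8
Op 6: F0 acks idx 8 -> match: F0=8 F1=0; commitIndex=8
Op 7: append 3 -> log_len=11
Op 8: F0 acks idx 3 -> match: F0=8 F1=0; commitIndex=8
Op 9: append 2 -> log_len=13
Op 10: F0 acks idx 10 -> match: F0=10 F1=0; commitIndex=10

Answer: 0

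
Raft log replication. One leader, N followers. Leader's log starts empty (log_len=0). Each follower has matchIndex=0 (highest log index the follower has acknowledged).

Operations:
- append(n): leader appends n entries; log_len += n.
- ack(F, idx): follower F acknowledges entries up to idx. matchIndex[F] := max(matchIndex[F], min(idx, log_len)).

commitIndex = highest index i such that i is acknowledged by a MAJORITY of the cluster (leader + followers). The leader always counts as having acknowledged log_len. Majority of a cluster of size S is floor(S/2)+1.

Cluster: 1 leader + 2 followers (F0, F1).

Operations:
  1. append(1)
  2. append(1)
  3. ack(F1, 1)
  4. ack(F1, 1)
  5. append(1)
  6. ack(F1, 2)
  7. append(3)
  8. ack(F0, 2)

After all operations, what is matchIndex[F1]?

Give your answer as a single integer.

Op 1: append 1 -> log_len=1
Op 2: append 1 -> log_len=2
Op 3: F1 acks idx 1 -> match: F0=0 F1=1; commitIndex=1
Op 4: F1 acks idx 1 -> match: F0=0 F1=1; commitIndex=1
Op 5: append 1 -> log_len=3
Op 6: F1 acks idx 2 -> match: F0=0 F1=2; commitIndex=2
Op 7: append 3 -> log_len=6
Op 8: F0 acks idx 2 -> match: F0=2 F1=2; commitIndex=2

Answer: 2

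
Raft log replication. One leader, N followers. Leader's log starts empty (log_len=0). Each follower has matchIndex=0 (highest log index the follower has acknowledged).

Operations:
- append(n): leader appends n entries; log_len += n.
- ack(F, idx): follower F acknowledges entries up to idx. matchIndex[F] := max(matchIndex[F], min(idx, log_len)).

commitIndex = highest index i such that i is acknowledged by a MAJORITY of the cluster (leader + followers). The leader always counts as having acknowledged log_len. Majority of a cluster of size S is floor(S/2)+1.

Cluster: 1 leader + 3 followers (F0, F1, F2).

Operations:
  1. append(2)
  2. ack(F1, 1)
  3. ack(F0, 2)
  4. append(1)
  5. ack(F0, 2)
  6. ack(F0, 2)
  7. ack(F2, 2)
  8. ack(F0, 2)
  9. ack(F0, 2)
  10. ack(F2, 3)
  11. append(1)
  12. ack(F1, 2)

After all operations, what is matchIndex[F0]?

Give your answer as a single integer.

Answer: 2

Derivation:
Op 1: append 2 -> log_len=2
Op 2: F1 acks idx 1 -> match: F0=0 F1=1 F2=0; commitIndex=0
Op 3: F0 acks idx 2 -> match: F0=2 F1=1 F2=0; commitIndex=1
Op 4: append 1 -> log_len=3
Op 5: F0 acks idx 2 -> match: F0=2 F1=1 F2=0; commitIndex=1
Op 6: F0 acks idx 2 -> match: F0=2 F1=1 F2=0; commitIndex=1
Op 7: F2 acks idx 2 -> match: F0=2 F1=1 F2=2; commitIndex=2
Op 8: F0 acks idx 2 -> match: F0=2 F1=1 F2=2; commitIndex=2
Op 9: F0 acks idx 2 -> match: F0=2 F1=1 F2=2; commitIndex=2
Op 10: F2 acks idx 3 -> match: F0=2 F1=1 F2=3; commitIndex=2
Op 11: append 1 -> log_len=4
Op 12: F1 acks idx 2 -> match: F0=2 F1=2 F2=3; commitIndex=2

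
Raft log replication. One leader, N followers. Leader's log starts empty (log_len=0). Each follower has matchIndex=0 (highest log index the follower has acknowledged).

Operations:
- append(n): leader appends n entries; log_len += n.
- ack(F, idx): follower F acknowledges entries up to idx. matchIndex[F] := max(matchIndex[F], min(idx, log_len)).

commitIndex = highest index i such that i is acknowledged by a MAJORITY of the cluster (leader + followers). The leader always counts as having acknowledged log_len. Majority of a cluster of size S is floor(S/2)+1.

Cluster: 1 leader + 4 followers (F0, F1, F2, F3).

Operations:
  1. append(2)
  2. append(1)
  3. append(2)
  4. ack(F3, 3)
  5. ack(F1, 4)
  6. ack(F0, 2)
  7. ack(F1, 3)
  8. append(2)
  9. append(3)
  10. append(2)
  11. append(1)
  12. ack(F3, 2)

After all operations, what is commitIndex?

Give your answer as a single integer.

Op 1: append 2 -> log_len=2
Op 2: append 1 -> log_len=3
Op 3: append 2 -> log_len=5
Op 4: F3 acks idx 3 -> match: F0=0 F1=0 F2=0 F3=3; commitIndex=0
Op 5: F1 acks idx 4 -> match: F0=0 F1=4 F2=0 F3=3; commitIndex=3
Op 6: F0 acks idx 2 -> match: F0=2 F1=4 F2=0 F3=3; commitIndex=3
Op 7: F1 acks idx 3 -> match: F0=2 F1=4 F2=0 F3=3; commitIndex=3
Op 8: append 2 -> log_len=7
Op 9: append 3 -> log_len=10
Op 10: append 2 -> log_len=12
Op 11: append 1 -> log_len=13
Op 12: F3 acks idx 2 -> match: F0=2 F1=4 F2=0 F3=3; commitIndex=3

Answer: 3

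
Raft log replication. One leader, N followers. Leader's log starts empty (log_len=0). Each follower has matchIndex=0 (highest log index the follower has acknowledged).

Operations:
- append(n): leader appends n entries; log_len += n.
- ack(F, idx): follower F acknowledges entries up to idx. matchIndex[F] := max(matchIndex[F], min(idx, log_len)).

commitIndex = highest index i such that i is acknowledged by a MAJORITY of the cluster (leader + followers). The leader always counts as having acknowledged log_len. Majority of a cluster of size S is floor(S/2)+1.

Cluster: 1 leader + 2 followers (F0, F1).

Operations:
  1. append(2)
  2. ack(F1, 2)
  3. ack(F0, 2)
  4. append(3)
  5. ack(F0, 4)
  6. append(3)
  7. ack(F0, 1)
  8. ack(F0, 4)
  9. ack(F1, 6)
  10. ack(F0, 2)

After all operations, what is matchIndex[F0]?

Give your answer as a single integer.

Answer: 4

Derivation:
Op 1: append 2 -> log_len=2
Op 2: F1 acks idx 2 -> match: F0=0 F1=2; commitIndex=2
Op 3: F0 acks idx 2 -> match: F0=2 F1=2; commitIndex=2
Op 4: append 3 -> log_len=5
Op 5: F0 acks idx 4 -> match: F0=4 F1=2; commitIndex=4
Op 6: append 3 -> log_len=8
Op 7: F0 acks idx 1 -> match: F0=4 F1=2; commitIndex=4
Op 8: F0 acks idx 4 -> match: F0=4 F1=2; commitIndex=4
Op 9: F1 acks idx 6 -> match: F0=4 F1=6; commitIndex=6
Op 10: F0 acks idx 2 -> match: F0=4 F1=6; commitIndex=6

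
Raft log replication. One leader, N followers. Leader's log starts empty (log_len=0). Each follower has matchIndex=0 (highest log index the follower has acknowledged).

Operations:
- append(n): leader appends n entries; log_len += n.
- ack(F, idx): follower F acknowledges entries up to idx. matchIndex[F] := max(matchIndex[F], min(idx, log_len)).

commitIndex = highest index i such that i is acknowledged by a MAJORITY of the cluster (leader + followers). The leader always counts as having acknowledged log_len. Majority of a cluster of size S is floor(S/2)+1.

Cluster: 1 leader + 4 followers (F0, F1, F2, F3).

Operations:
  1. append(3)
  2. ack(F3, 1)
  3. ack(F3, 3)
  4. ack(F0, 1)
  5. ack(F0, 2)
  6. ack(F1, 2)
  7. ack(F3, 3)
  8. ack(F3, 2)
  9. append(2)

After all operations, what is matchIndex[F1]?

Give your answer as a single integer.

Op 1: append 3 -> log_len=3
Op 2: F3 acks idx 1 -> match: F0=0 F1=0 F2=0 F3=1; commitIndex=0
Op 3: F3 acks idx 3 -> match: F0=0 F1=0 F2=0 F3=3; commitIndex=0
Op 4: F0 acks idx 1 -> match: F0=1 F1=0 F2=0 F3=3; commitIndex=1
Op 5: F0 acks idx 2 -> match: F0=2 F1=0 F2=0 F3=3; commitIndex=2
Op 6: F1 acks idx 2 -> match: F0=2 F1=2 F2=0 F3=3; commitIndex=2
Op 7: F3 acks idx 3 -> match: F0=2 F1=2 F2=0 F3=3; commitIndex=2
Op 8: F3 acks idx 2 -> match: F0=2 F1=2 F2=0 F3=3; commitIndex=2
Op 9: append 2 -> log_len=5

Answer: 2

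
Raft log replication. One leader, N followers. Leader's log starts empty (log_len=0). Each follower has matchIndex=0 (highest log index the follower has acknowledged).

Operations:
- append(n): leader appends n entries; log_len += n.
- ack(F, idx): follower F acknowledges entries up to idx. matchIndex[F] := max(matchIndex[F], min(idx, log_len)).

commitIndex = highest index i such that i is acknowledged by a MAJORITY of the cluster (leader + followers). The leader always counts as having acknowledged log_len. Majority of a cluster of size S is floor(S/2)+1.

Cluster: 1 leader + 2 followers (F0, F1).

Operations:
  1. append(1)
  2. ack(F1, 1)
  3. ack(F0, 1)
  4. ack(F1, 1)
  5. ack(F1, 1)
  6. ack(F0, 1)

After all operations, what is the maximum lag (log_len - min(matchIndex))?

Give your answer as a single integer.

Answer: 0

Derivation:
Op 1: append 1 -> log_len=1
Op 2: F1 acks idx 1 -> match: F0=0 F1=1; commitIndex=1
Op 3: F0 acks idx 1 -> match: F0=1 F1=1; commitIndex=1
Op 4: F1 acks idx 1 -> match: F0=1 F1=1; commitIndex=1
Op 5: F1 acks idx 1 -> match: F0=1 F1=1; commitIndex=1
Op 6: F0 acks idx 1 -> match: F0=1 F1=1; commitIndex=1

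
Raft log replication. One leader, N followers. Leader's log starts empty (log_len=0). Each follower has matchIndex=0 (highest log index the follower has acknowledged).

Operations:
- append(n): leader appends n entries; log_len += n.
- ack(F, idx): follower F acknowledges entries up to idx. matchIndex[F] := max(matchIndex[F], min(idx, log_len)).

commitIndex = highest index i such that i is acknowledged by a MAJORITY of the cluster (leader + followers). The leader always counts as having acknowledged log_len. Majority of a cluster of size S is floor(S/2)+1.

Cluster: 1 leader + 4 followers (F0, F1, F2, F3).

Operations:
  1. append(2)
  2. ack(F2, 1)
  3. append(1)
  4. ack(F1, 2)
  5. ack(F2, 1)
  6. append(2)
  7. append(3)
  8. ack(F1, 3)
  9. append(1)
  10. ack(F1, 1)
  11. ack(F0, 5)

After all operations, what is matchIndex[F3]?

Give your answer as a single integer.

Answer: 0

Derivation:
Op 1: append 2 -> log_len=2
Op 2: F2 acks idx 1 -> match: F0=0 F1=0 F2=1 F3=0; commitIndex=0
Op 3: append 1 -> log_len=3
Op 4: F1 acks idx 2 -> match: F0=0 F1=2 F2=1 F3=0; commitIndex=1
Op 5: F2 acks idx 1 -> match: F0=0 F1=2 F2=1 F3=0; commitIndex=1
Op 6: append 2 -> log_len=5
Op 7: append 3 -> log_len=8
Op 8: F1 acks idx 3 -> match: F0=0 F1=3 F2=1 F3=0; commitIndex=1
Op 9: append 1 -> log_len=9
Op 10: F1 acks idx 1 -> match: F0=0 F1=3 F2=1 F3=0; commitIndex=1
Op 11: F0 acks idx 5 -> match: F0=5 F1=3 F2=1 F3=0; commitIndex=3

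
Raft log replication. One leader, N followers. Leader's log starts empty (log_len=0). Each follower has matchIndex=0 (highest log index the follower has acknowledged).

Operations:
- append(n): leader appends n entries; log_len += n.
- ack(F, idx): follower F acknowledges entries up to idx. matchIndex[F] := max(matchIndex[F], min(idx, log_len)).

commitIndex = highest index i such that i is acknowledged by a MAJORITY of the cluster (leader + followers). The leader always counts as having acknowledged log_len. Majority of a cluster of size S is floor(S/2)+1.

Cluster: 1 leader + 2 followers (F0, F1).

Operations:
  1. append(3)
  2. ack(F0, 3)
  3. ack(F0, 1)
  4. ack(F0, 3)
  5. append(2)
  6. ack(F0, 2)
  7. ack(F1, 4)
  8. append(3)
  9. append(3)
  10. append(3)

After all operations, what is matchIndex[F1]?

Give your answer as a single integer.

Op 1: append 3 -> log_len=3
Op 2: F0 acks idx 3 -> match: F0=3 F1=0; commitIndex=3
Op 3: F0 acks idx 1 -> match: F0=3 F1=0; commitIndex=3
Op 4: F0 acks idx 3 -> match: F0=3 F1=0; commitIndex=3
Op 5: append 2 -> log_len=5
Op 6: F0 acks idx 2 -> match: F0=3 F1=0; commitIndex=3
Op 7: F1 acks idx 4 -> match: F0=3 F1=4; commitIndex=4
Op 8: append 3 -> log_len=8
Op 9: append 3 -> log_len=11
Op 10: append 3 -> log_len=14

Answer: 4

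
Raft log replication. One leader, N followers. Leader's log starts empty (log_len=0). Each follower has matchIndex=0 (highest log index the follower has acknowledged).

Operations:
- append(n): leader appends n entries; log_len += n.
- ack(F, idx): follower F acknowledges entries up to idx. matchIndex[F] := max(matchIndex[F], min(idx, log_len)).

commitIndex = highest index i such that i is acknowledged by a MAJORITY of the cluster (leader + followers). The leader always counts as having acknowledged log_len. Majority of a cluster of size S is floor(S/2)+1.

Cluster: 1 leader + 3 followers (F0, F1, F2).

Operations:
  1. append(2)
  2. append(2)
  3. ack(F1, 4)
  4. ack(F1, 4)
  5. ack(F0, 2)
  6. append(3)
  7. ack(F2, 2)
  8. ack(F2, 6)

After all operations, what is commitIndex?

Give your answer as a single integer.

Answer: 4

Derivation:
Op 1: append 2 -> log_len=2
Op 2: append 2 -> log_len=4
Op 3: F1 acks idx 4 -> match: F0=0 F1=4 F2=0; commitIndex=0
Op 4: F1 acks idx 4 -> match: F0=0 F1=4 F2=0; commitIndex=0
Op 5: F0 acks idx 2 -> match: F0=2 F1=4 F2=0; commitIndex=2
Op 6: append 3 -> log_len=7
Op 7: F2 acks idx 2 -> match: F0=2 F1=4 F2=2; commitIndex=2
Op 8: F2 acks idx 6 -> match: F0=2 F1=4 F2=6; commitIndex=4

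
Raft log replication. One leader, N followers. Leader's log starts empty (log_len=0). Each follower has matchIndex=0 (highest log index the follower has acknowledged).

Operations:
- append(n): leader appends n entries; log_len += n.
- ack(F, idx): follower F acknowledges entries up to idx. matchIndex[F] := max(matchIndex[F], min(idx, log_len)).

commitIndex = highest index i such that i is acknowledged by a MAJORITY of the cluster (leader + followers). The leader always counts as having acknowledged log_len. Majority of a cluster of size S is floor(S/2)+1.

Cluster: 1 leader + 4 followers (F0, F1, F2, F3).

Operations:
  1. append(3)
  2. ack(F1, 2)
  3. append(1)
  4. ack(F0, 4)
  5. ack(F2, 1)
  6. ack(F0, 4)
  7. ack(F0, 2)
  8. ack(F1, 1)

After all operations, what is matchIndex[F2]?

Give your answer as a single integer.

Op 1: append 3 -> log_len=3
Op 2: F1 acks idx 2 -> match: F0=0 F1=2 F2=0 F3=0; commitIndex=0
Op 3: append 1 -> log_len=4
Op 4: F0 acks idx 4 -> match: F0=4 F1=2 F2=0 F3=0; commitIndex=2
Op 5: F2 acks idx 1 -> match: F0=4 F1=2 F2=1 F3=0; commitIndex=2
Op 6: F0 acks idx 4 -> match: F0=4 F1=2 F2=1 F3=0; commitIndex=2
Op 7: F0 acks idx 2 -> match: F0=4 F1=2 F2=1 F3=0; commitIndex=2
Op 8: F1 acks idx 1 -> match: F0=4 F1=2 F2=1 F3=0; commitIndex=2

Answer: 1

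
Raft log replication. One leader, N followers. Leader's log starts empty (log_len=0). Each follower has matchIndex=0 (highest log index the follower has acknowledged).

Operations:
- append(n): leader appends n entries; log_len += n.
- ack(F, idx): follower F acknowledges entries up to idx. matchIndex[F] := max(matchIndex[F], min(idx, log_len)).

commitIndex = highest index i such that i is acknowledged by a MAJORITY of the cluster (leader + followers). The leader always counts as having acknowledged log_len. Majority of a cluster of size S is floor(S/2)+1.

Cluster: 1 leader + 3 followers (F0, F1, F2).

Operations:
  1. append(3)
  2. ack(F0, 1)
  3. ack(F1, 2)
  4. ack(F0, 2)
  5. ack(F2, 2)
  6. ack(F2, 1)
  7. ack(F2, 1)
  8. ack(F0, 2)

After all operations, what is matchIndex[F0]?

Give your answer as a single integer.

Op 1: append 3 -> log_len=3
Op 2: F0 acks idx 1 -> match: F0=1 F1=0 F2=0; commitIndex=0
Op 3: F1 acks idx 2 -> match: F0=1 F1=2 F2=0; commitIndex=1
Op 4: F0 acks idx 2 -> match: F0=2 F1=2 F2=0; commitIndex=2
Op 5: F2 acks idx 2 -> match: F0=2 F1=2 F2=2; commitIndex=2
Op 6: F2 acks idx 1 -> match: F0=2 F1=2 F2=2; commitIndex=2
Op 7: F2 acks idx 1 -> match: F0=2 F1=2 F2=2; commitIndex=2
Op 8: F0 acks idx 2 -> match: F0=2 F1=2 F2=2; commitIndex=2

Answer: 2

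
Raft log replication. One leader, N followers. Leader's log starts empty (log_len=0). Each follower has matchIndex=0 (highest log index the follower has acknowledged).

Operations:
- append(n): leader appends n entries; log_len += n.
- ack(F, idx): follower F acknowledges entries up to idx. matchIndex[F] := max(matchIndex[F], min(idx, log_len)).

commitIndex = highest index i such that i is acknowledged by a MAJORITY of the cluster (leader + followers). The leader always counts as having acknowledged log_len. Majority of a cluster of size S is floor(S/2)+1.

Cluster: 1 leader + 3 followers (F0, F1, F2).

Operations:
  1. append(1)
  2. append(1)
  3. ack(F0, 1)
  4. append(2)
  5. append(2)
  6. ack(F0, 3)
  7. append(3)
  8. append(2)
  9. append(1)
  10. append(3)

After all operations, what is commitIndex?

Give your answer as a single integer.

Op 1: append 1 -> log_len=1
Op 2: append 1 -> log_len=2
Op 3: F0 acks idx 1 -> match: F0=1 F1=0 F2=0; commitIndex=0
Op 4: append 2 -> log_len=4
Op 5: append 2 -> log_len=6
Op 6: F0 acks idx 3 -> match: F0=3 F1=0 F2=0; commitIndex=0
Op 7: append 3 -> log_len=9
Op 8: append 2 -> log_len=11
Op 9: append 1 -> log_len=12
Op 10: append 3 -> log_len=15

Answer: 0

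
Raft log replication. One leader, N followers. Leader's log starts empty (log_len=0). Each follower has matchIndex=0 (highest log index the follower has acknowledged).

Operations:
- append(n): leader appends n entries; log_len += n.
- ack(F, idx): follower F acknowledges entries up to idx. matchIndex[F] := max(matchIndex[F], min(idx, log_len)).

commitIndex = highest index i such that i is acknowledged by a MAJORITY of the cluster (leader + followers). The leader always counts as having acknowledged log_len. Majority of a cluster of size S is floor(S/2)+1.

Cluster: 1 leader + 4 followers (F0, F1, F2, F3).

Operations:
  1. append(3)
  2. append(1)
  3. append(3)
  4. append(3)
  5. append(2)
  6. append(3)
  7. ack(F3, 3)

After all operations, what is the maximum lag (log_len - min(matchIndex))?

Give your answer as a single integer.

Answer: 15

Derivation:
Op 1: append 3 -> log_len=3
Op 2: append 1 -> log_len=4
Op 3: append 3 -> log_len=7
Op 4: append 3 -> log_len=10
Op 5: append 2 -> log_len=12
Op 6: append 3 -> log_len=15
Op 7: F3 acks idx 3 -> match: F0=0 F1=0 F2=0 F3=3; commitIndex=0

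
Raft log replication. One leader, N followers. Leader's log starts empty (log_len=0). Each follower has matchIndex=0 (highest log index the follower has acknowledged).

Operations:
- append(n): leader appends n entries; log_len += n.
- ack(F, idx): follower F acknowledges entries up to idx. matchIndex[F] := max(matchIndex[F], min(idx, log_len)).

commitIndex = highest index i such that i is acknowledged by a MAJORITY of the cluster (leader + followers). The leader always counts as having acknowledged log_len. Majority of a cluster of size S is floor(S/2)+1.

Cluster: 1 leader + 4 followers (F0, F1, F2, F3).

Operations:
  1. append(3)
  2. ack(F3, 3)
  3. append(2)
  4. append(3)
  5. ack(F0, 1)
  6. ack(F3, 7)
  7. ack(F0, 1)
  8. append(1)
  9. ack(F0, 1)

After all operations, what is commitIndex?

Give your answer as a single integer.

Answer: 1

Derivation:
Op 1: append 3 -> log_len=3
Op 2: F3 acks idx 3 -> match: F0=0 F1=0 F2=0 F3=3; commitIndex=0
Op 3: append 2 -> log_len=5
Op 4: append 3 -> log_len=8
Op 5: F0 acks idx 1 -> match: F0=1 F1=0 F2=0 F3=3; commitIndex=1
Op 6: F3 acks idx 7 -> match: F0=1 F1=0 F2=0 F3=7; commitIndex=1
Op 7: F0 acks idx 1 -> match: F0=1 F1=0 F2=0 F3=7; commitIndex=1
Op 8: append 1 -> log_len=9
Op 9: F0 acks idx 1 -> match: F0=1 F1=0 F2=0 F3=7; commitIndex=1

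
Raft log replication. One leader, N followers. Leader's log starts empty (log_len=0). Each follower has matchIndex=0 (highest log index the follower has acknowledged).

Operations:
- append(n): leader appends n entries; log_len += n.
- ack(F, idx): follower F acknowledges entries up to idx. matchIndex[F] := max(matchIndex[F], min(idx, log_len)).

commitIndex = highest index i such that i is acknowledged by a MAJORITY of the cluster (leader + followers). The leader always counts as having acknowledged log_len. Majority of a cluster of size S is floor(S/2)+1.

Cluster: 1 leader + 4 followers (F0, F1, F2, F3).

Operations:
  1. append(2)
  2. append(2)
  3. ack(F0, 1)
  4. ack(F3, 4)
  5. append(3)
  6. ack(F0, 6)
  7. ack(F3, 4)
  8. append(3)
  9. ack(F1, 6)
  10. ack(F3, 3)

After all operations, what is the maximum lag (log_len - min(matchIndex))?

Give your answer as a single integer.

Op 1: append 2 -> log_len=2
Op 2: append 2 -> log_len=4
Op 3: F0 acks idx 1 -> match: F0=1 F1=0 F2=0 F3=0; commitIndex=0
Op 4: F3 acks idx 4 -> match: F0=1 F1=0 F2=0 F3=4; commitIndex=1
Op 5: append 3 -> log_len=7
Op 6: F0 acks idx 6 -> match: F0=6 F1=0 F2=0 F3=4; commitIndex=4
Op 7: F3 acks idx 4 -> match: F0=6 F1=0 F2=0 F3=4; commitIndex=4
Op 8: append 3 -> log_len=10
Op 9: F1 acks idx 6 -> match: F0=6 F1=6 F2=0 F3=4; commitIndex=6
Op 10: F3 acks idx 3 -> match: F0=6 F1=6 F2=0 F3=4; commitIndex=6

Answer: 10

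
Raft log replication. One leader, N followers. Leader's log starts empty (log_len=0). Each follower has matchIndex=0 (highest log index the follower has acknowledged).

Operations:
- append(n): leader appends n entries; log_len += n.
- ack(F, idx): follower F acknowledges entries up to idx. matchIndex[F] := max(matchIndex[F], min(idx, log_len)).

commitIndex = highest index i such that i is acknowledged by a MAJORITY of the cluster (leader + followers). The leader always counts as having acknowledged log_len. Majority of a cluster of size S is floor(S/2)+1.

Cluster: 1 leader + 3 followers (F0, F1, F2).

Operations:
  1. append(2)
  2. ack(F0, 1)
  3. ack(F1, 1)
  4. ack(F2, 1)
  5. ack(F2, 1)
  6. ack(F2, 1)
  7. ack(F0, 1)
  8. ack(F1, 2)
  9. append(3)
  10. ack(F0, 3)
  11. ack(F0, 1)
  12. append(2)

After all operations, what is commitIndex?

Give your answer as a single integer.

Op 1: append 2 -> log_len=2
Op 2: F0 acks idx 1 -> match: F0=1 F1=0 F2=0; commitIndex=0
Op 3: F1 acks idx 1 -> match: F0=1 F1=1 F2=0; commitIndex=1
Op 4: F2 acks idx 1 -> match: F0=1 F1=1 F2=1; commitIndex=1
Op 5: F2 acks idx 1 -> match: F0=1 F1=1 F2=1; commitIndex=1
Op 6: F2 acks idx 1 -> match: F0=1 F1=1 F2=1; commitIndex=1
Op 7: F0 acks idx 1 -> match: F0=1 F1=1 F2=1; commitIndex=1
Op 8: F1 acks idx 2 -> match: F0=1 F1=2 F2=1; commitIndex=1
Op 9: append 3 -> log_len=5
Op 10: F0 acks idx 3 -> match: F0=3 F1=2 F2=1; commitIndex=2
Op 11: F0 acks idx 1 -> match: F0=3 F1=2 F2=1; commitIndex=2
Op 12: append 2 -> log_len=7

Answer: 2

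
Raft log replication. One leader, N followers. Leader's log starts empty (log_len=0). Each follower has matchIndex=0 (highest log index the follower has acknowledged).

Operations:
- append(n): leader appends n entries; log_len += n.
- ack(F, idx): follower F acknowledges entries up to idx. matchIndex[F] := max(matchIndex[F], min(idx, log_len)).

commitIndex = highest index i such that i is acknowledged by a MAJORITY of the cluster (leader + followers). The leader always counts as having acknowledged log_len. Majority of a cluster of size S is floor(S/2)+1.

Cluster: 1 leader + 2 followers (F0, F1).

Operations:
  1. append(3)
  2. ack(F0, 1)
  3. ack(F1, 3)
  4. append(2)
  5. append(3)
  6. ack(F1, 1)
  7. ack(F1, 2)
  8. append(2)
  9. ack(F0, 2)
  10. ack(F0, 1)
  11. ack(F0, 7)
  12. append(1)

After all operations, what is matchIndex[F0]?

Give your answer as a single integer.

Op 1: append 3 -> log_len=3
Op 2: F0 acks idx 1 -> match: F0=1 F1=0; commitIndex=1
Op 3: F1 acks idx 3 -> match: F0=1 F1=3; commitIndex=3
Op 4: append 2 -> log_len=5
Op 5: append 3 -> log_len=8
Op 6: F1 acks idx 1 -> match: F0=1 F1=3; commitIndex=3
Op 7: F1 acks idx 2 -> match: F0=1 F1=3; commitIndex=3
Op 8: append 2 -> log_len=10
Op 9: F0 acks idx 2 -> match: F0=2 F1=3; commitIndex=3
Op 10: F0 acks idx 1 -> match: F0=2 F1=3; commitIndex=3
Op 11: F0 acks idx 7 -> match: F0=7 F1=3; commitIndex=7
Op 12: append 1 -> log_len=11

Answer: 7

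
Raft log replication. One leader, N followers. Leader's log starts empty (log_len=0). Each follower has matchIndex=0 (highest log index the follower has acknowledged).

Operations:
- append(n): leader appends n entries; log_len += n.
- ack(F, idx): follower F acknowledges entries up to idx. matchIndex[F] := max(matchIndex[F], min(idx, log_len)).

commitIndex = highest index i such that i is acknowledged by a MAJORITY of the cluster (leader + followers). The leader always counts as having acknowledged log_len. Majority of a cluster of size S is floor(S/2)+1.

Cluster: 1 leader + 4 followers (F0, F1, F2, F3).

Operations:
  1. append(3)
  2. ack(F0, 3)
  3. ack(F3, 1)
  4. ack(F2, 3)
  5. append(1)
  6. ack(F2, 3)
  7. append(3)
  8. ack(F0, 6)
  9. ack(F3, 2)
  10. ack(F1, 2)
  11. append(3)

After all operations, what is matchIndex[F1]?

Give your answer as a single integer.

Answer: 2

Derivation:
Op 1: append 3 -> log_len=3
Op 2: F0 acks idx 3 -> match: F0=3 F1=0 F2=0 F3=0; commitIndex=0
Op 3: F3 acks idx 1 -> match: F0=3 F1=0 F2=0 F3=1; commitIndex=1
Op 4: F2 acks idx 3 -> match: F0=3 F1=0 F2=3 F3=1; commitIndex=3
Op 5: append 1 -> log_len=4
Op 6: F2 acks idx 3 -> match: F0=3 F1=0 F2=3 F3=1; commitIndex=3
Op 7: append 3 -> log_len=7
Op 8: F0 acks idx 6 -> match: F0=6 F1=0 F2=3 F3=1; commitIndex=3
Op 9: F3 acks idx 2 -> match: F0=6 F1=0 F2=3 F3=2; commitIndex=3
Op 10: F1 acks idx 2 -> match: F0=6 F1=2 F2=3 F3=2; commitIndex=3
Op 11: append 3 -> log_len=10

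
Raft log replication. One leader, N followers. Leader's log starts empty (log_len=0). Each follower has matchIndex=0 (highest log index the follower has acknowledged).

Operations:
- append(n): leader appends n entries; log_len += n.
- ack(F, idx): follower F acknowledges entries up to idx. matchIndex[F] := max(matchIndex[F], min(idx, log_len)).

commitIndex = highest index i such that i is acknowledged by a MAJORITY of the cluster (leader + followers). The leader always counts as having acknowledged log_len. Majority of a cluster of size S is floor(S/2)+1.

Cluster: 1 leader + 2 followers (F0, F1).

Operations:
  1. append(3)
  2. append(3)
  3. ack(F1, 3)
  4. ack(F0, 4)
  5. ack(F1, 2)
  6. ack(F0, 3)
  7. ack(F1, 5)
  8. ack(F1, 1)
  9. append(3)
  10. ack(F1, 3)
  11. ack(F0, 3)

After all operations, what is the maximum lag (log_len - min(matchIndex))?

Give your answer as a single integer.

Answer: 5

Derivation:
Op 1: append 3 -> log_len=3
Op 2: append 3 -> log_len=6
Op 3: F1 acks idx 3 -> match: F0=0 F1=3; commitIndex=3
Op 4: F0 acks idx 4 -> match: F0=4 F1=3; commitIndex=4
Op 5: F1 acks idx 2 -> match: F0=4 F1=3; commitIndex=4
Op 6: F0 acks idx 3 -> match: F0=4 F1=3; commitIndex=4
Op 7: F1 acks idx 5 -> match: F0=4 F1=5; commitIndex=5
Op 8: F1 acks idx 1 -> match: F0=4 F1=5; commitIndex=5
Op 9: append 3 -> log_len=9
Op 10: F1 acks idx 3 -> match: F0=4 F1=5; commitIndex=5
Op 11: F0 acks idx 3 -> match: F0=4 F1=5; commitIndex=5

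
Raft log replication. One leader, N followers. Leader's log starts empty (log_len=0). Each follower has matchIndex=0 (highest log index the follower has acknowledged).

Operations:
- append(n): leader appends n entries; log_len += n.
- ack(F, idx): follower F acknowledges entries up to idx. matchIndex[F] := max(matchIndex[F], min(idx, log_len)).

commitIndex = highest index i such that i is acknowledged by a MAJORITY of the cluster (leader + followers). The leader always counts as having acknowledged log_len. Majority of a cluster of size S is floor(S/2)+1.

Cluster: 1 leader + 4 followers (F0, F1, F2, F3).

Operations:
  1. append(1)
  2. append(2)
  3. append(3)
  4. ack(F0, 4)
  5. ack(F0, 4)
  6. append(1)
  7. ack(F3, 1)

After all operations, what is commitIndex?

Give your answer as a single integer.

Answer: 1

Derivation:
Op 1: append 1 -> log_len=1
Op 2: append 2 -> log_len=3
Op 3: append 3 -> log_len=6
Op 4: F0 acks idx 4 -> match: F0=4 F1=0 F2=0 F3=0; commitIndex=0
Op 5: F0 acks idx 4 -> match: F0=4 F1=0 F2=0 F3=0; commitIndex=0
Op 6: append 1 -> log_len=7
Op 7: F3 acks idx 1 -> match: F0=4 F1=0 F2=0 F3=1; commitIndex=1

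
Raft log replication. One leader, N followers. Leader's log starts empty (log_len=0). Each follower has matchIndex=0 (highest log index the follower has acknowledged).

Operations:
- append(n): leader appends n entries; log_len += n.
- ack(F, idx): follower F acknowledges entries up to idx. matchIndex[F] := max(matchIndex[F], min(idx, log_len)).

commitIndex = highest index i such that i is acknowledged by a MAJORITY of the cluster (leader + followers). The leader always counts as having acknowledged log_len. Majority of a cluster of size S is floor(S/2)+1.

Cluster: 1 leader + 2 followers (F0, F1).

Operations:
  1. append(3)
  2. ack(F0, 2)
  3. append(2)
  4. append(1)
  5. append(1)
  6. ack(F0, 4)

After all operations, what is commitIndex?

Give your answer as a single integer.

Op 1: append 3 -> log_len=3
Op 2: F0 acks idx 2 -> match: F0=2 F1=0; commitIndex=2
Op 3: append 2 -> log_len=5
Op 4: append 1 -> log_len=6
Op 5: append 1 -> log_len=7
Op 6: F0 acks idx 4 -> match: F0=4 F1=0; commitIndex=4

Answer: 4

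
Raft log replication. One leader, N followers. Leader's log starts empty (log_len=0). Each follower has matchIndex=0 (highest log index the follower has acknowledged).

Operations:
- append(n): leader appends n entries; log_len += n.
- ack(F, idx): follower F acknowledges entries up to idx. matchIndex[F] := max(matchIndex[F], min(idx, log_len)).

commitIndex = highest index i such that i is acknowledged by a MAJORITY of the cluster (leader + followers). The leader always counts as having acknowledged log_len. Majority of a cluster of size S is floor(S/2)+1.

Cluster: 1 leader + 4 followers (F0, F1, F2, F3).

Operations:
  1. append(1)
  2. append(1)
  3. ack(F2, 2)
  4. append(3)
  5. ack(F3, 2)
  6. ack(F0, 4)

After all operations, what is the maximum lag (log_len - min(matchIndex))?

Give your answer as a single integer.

Op 1: append 1 -> log_len=1
Op 2: append 1 -> log_len=2
Op 3: F2 acks idx 2 -> match: F0=0 F1=0 F2=2 F3=0; commitIndex=0
Op 4: append 3 -> log_len=5
Op 5: F3 acks idx 2 -> match: F0=0 F1=0 F2=2 F3=2; commitIndex=2
Op 6: F0 acks idx 4 -> match: F0=4 F1=0 F2=2 F3=2; commitIndex=2

Answer: 5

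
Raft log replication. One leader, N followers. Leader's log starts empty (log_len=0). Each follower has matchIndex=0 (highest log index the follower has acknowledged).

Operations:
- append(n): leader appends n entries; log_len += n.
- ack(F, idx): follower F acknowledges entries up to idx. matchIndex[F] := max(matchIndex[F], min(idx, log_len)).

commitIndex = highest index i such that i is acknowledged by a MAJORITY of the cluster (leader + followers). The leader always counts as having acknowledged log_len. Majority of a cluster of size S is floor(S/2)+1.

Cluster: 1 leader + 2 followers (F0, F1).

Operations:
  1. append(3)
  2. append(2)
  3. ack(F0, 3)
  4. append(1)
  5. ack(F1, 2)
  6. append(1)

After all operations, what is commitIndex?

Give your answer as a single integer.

Answer: 3

Derivation:
Op 1: append 3 -> log_len=3
Op 2: append 2 -> log_len=5
Op 3: F0 acks idx 3 -> match: F0=3 F1=0; commitIndex=3
Op 4: append 1 -> log_len=6
Op 5: F1 acks idx 2 -> match: F0=3 F1=2; commitIndex=3
Op 6: append 1 -> log_len=7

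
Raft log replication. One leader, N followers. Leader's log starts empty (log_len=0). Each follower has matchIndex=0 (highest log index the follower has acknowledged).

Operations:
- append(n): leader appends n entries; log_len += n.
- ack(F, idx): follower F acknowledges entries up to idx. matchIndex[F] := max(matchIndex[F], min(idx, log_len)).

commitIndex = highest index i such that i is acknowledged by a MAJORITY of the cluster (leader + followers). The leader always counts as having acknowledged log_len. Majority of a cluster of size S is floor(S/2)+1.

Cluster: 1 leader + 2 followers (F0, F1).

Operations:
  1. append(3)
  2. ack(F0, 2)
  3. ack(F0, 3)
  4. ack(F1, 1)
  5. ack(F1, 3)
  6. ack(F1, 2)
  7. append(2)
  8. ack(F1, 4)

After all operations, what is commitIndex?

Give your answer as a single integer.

Answer: 4

Derivation:
Op 1: append 3 -> log_len=3
Op 2: F0 acks idx 2 -> match: F0=2 F1=0; commitIndex=2
Op 3: F0 acks idx 3 -> match: F0=3 F1=0; commitIndex=3
Op 4: F1 acks idx 1 -> match: F0=3 F1=1; commitIndex=3
Op 5: F1 acks idx 3 -> match: F0=3 F1=3; commitIndex=3
Op 6: F1 acks idx 2 -> match: F0=3 F1=3; commitIndex=3
Op 7: append 2 -> log_len=5
Op 8: F1 acks idx 4 -> match: F0=3 F1=4; commitIndex=4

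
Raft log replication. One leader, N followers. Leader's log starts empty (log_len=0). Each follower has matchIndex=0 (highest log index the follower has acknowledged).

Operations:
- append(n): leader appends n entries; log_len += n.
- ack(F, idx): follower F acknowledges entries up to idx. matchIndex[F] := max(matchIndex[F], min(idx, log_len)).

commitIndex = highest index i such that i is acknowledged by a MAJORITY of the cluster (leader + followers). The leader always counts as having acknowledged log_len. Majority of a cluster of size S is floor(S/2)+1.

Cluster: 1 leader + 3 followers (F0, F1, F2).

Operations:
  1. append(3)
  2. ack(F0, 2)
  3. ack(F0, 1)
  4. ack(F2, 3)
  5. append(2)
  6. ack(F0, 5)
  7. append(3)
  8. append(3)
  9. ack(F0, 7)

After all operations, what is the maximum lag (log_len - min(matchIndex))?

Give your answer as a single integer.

Op 1: append 3 -> log_len=3
Op 2: F0 acks idx 2 -> match: F0=2 F1=0 F2=0; commitIndex=0
Op 3: F0 acks idx 1 -> match: F0=2 F1=0 F2=0; commitIndex=0
Op 4: F2 acks idx 3 -> match: F0=2 F1=0 F2=3; commitIndex=2
Op 5: append 2 -> log_len=5
Op 6: F0 acks idx 5 -> match: F0=5 F1=0 F2=3; commitIndex=3
Op 7: append 3 -> log_len=8
Op 8: append 3 -> log_len=11
Op 9: F0 acks idx 7 -> match: F0=7 F1=0 F2=3; commitIndex=3

Answer: 11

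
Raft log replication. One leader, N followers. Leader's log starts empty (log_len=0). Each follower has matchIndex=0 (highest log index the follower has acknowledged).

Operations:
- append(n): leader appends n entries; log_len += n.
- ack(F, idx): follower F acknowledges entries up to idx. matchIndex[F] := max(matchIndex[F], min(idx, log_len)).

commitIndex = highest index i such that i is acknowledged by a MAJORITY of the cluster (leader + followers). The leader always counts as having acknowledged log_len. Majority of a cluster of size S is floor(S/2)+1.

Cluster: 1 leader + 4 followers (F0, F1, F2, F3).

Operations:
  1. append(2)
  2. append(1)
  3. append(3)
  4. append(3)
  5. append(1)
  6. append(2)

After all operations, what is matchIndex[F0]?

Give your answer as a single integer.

Answer: 0

Derivation:
Op 1: append 2 -> log_len=2
Op 2: append 1 -> log_len=3
Op 3: append 3 -> log_len=6
Op 4: append 3 -> log_len=9
Op 5: append 1 -> log_len=10
Op 6: append 2 -> log_len=12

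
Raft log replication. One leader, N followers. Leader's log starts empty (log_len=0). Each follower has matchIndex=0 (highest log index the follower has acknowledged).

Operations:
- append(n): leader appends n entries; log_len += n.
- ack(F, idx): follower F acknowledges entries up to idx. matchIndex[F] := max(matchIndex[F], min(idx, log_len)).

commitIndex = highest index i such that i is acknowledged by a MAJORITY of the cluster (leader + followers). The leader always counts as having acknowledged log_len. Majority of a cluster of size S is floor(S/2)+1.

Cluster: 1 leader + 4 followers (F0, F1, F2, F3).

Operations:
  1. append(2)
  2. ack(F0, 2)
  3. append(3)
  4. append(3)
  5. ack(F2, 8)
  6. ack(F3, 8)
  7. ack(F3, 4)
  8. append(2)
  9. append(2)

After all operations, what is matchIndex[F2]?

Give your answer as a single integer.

Answer: 8

Derivation:
Op 1: append 2 -> log_len=2
Op 2: F0 acks idx 2 -> match: F0=2 F1=0 F2=0 F3=0; commitIndex=0
Op 3: append 3 -> log_len=5
Op 4: append 3 -> log_len=8
Op 5: F2 acks idx 8 -> match: F0=2 F1=0 F2=8 F3=0; commitIndex=2
Op 6: F3 acks idx 8 -> match: F0=2 F1=0 F2=8 F3=8; commitIndex=8
Op 7: F3 acks idx 4 -> match: F0=2 F1=0 F2=8 F3=8; commitIndex=8
Op 8: append 2 -> log_len=10
Op 9: append 2 -> log_len=12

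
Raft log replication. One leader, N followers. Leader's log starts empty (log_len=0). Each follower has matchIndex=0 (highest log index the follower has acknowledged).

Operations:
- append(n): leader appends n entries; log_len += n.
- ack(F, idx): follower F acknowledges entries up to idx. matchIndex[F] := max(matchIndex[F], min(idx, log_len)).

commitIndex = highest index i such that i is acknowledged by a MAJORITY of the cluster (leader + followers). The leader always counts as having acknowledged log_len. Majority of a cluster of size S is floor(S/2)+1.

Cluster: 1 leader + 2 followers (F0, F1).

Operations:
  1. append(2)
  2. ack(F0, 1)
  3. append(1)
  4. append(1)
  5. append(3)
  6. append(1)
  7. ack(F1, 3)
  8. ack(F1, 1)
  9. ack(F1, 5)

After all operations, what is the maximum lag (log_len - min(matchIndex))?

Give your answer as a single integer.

Op 1: append 2 -> log_len=2
Op 2: F0 acks idx 1 -> match: F0=1 F1=0; commitIndex=1
Op 3: append 1 -> log_len=3
Op 4: append 1 -> log_len=4
Op 5: append 3 -> log_len=7
Op 6: append 1 -> log_len=8
Op 7: F1 acks idx 3 -> match: F0=1 F1=3; commitIndex=3
Op 8: F1 acks idx 1 -> match: F0=1 F1=3; commitIndex=3
Op 9: F1 acks idx 5 -> match: F0=1 F1=5; commitIndex=5

Answer: 7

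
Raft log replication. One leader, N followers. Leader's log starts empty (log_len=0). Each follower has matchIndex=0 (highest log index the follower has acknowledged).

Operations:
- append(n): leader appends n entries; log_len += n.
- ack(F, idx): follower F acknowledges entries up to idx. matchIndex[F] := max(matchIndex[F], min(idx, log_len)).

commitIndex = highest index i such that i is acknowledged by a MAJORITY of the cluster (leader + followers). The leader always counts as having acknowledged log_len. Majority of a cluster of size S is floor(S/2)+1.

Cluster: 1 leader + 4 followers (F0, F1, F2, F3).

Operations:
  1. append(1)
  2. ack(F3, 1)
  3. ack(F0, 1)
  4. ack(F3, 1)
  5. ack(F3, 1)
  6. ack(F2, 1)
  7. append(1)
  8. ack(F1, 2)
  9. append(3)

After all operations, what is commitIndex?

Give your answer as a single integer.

Op 1: append 1 -> log_len=1
Op 2: F3 acks idx 1 -> match: F0=0 F1=0 F2=0 F3=1; commitIndex=0
Op 3: F0 acks idx 1 -> match: F0=1 F1=0 F2=0 F3=1; commitIndex=1
Op 4: F3 acks idx 1 -> match: F0=1 F1=0 F2=0 F3=1; commitIndex=1
Op 5: F3 acks idx 1 -> match: F0=1 F1=0 F2=0 F3=1; commitIndex=1
Op 6: F2 acks idx 1 -> match: F0=1 F1=0 F2=1 F3=1; commitIndex=1
Op 7: append 1 -> log_len=2
Op 8: F1 acks idx 2 -> match: F0=1 F1=2 F2=1 F3=1; commitIndex=1
Op 9: append 3 -> log_len=5

Answer: 1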